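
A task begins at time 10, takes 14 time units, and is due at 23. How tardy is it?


Completion = start + processing = 10 + 14 = 24
Tardiness = max(0, C - d) = max(0, 24 - 23)
= max(0, 1)
= 1


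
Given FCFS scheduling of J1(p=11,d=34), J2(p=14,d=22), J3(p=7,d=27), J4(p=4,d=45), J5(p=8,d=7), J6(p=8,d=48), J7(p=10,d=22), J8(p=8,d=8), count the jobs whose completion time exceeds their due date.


Completion vs due date:
  J1: C=11, d=34 → on time
  J2: C=25, d=22 → TARDY
  J3: C=32, d=27 → TARDY
  J4: C=36, d=45 → on time
  J5: C=44, d=7 → TARDY
  J6: C=52, d=48 → TARDY
  J7: C=62, d=22 → TARDY
  J8: C=70, d=8 → TARDY
Tardy jobs: J2, J3, J5, J6, J7, J8
Count = 6


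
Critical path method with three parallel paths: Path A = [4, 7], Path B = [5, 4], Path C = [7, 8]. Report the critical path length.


Path A: 4 + 7 = 11
Path B: 5 + 4 = 9
Path C: 7 + 8 = 15
Critical path = longest = max(11, 9, 15)
= 15 (Path C)


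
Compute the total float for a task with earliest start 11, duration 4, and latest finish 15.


EF = ES + duration = 11 + 4 = 15
LS = LF - duration = 15 - 4 = 11
Total Float = LF - EF = 15 - 15
(or LS - ES = 11 - 11)
= 0


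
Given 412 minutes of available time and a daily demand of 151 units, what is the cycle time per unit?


Cycle time = available time / demand
= 412 / 151
= 2.73 min/unit


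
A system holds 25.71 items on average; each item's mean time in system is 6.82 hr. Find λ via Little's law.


Little's law: L = λW → λ = L / W
= 25.71 / 6.82
= 3.77 per hour


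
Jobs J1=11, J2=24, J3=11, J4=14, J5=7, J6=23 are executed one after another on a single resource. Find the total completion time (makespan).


Sequential makespan: sum all processing times
= 11 + 24 + 11 + 14 + 7 + 23
= 90 time units


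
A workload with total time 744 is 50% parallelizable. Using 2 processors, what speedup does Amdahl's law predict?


Amdahl's law: T_p = T × ((1-p) + p/N)
= 744 × ((1-0.5) + 0.5/2)
= 744 × (0.50 + 0.2500)
= 744 × 0.7500
= 558.00
Speedup = 744/558.00
= 1.33×


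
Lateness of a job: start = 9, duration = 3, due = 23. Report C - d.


Completion = 9 + 3 = 12
Lateness = C - d = 12 - 23
= -11


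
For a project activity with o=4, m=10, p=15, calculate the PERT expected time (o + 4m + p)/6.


te = (o + 4m + p) / 6
= (4 + 4×10 + 15) / 6
= (4 + 40 + 15) / 6
= 59 / 6
= 9.83


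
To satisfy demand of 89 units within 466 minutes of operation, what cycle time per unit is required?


Cycle time = available time / demand
= 466 / 89
= 5.24 min/unit


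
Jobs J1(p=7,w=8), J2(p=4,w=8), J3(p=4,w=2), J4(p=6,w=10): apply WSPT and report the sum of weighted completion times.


WSPT order (by p/w): J2 → J4 → J1 → J3
  J2: C=4, w·C=8×4=32
  J4: C=10, w·C=10×10=100
  J1: C=17, w·C=8×17=136
  J3: C=21, w·C=2×21=42
Σ w·C = 310
= 310


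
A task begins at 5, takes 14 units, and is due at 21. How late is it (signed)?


Completion = 5 + 14 = 19
Lateness = C - d = 19 - 21
= -2


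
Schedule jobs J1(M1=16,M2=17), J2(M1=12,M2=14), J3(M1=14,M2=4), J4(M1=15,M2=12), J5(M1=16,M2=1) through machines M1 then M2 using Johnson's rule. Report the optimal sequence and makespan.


Johnson's rule:
Group 1 (M1≤M2, sort by M1): ['J2', 'J1']
Group 2 (M1>M2, sort desc M2): ['J4', 'J3', 'J5']
Sequence: J2 → J1 → J4 → J3 → J5
Makespan calculation:
  J2: M1 done=12, M2 done=26
  J1: M1 done=28, M2 done=45
  J4: M1 done=43, M2 done=57
  J3: M1 done=57, M2 done=61
  J5: M1 done=73, M2 done=74
= Sequence: J2 → J1 → J4 → J3 → J5, Makespan: 74


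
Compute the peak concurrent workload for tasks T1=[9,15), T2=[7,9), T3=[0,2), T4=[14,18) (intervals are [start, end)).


Check each time point for overlaps:
  t=14: 2 tasks active (T1, T4)
Max concurrent = 2


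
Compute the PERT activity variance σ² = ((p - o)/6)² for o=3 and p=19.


σ² = ((p - o) / 6)² = (p - o)² / 36
= (19 - 3)² / 36
= 16² / 36
= 256 / 36
= 7.1111


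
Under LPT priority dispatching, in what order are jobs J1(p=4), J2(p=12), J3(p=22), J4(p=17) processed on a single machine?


LPT: sort by longest processing time first
  J3: p=22
  J4: p=17
  J2: p=12
  J1: p=4
Order: J3 → J4 → J2 → J1


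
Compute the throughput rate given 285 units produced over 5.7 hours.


Throughput = units / time
= 285 / 5.7
= 50.0 units/hour


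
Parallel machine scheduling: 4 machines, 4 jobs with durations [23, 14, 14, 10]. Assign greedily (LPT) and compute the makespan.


Jobs (LPT sorted): [23, 14, 14, 10]
Machines: 4
  J=23 → Machine 1 (load: 0+23=23)
  J=14 → Machine 2 (load: 0+14=14)
  J=14 → Machine 3 (load: 0+14=14)
  J=10 → Machine 4 (load: 0+10=10)
Machine loads: [23, 14, 14, 10]
Makespan = max = 23 time units


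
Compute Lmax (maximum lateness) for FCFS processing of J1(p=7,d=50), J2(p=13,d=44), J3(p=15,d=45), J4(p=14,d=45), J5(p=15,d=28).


Lateness per job (L = C - d):
  J1: C=7, d=50, L=-43
  J2: C=20, d=44, L=-24
  J3: C=35, d=45, L=-10
  J4: C=49, d=45, L=4
  J5: C=64, d=28, L=36
Lmax = max(-43, -24, -10, 4, 36)
= 36


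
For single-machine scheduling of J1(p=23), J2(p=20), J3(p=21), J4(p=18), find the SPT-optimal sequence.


SPT: sort by shortest processing time
  J4: p=18
  J2: p=20
  J3: p=21
  J1: p=23
Order: J4 → J2 → J3 → J1


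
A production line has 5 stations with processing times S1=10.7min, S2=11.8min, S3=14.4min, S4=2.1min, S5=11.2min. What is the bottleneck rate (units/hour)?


Bottleneck = longest station time
Station times: [10.7, 11.8, 14.4, 2.1, 11.2]
Max = 14.4 min
Rate = 60 / 14.4
= 4.17 units/hour (bottleneck: 14.4min)


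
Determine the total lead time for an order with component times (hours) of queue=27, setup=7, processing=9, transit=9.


Lead time = queue + setup + processing + transit
= 27 + 7 + 9 + 9
= 52 hours


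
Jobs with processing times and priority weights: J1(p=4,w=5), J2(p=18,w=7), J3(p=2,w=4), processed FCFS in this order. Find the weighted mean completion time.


Completion times:
  J1: C=4, w×C=5×4=20
  J2: C=22, w×C=7×22=154
  J3: C=24, w×C=4×24=96
Sum w×C = 270
Sum w = 16
Weighted avg = 270/16
= 16.88


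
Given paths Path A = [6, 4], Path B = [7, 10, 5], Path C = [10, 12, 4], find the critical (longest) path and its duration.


Path A: 6 + 4 = 10
Path B: 7 + 10 + 5 = 22
Path C: 10 + 12 + 4 = 26
Critical path = longest = max(10, 22, 26)
= 26 (Path C)


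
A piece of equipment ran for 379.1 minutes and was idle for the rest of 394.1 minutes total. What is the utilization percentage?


Utilization = busy / total × 100
= 379.1 / 394.1 × 100
= 96.2%


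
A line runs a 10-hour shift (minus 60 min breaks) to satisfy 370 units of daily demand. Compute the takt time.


Available = 10×60 - 60 = 540 min
Takt time = 540 / 370
= 1.46 min/unit


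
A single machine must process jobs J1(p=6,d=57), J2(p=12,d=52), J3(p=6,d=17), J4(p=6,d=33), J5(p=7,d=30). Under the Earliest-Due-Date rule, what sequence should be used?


EDD: sort by earliest due date
  J3: d=17, p=6
  J5: d=30, p=7
  J4: d=33, p=6
  J2: d=52, p=12
  J1: d=57, p=6
Order: J3 → J5 → J4 → J2 → J1


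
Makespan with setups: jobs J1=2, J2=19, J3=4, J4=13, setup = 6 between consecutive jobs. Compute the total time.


Makespan = Σ processing + (n-1) × setup
= (2 + 19 + 4 + 13) + (4-1)×6
= 38 + 18
= 56 time units


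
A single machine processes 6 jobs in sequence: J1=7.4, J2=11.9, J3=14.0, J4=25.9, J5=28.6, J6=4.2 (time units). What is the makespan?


Sequential makespan: sum all processing times
= 7.4 + 11.9 + 14.0 + 25.9 + 28.6 + 4.2
= 92.0 time units


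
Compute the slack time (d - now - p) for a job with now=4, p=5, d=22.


Slack = due - current_time - processing
= 22 - 4 - 5
= 13


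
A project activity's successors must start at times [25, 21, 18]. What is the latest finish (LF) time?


LF = min of all successor start times
Successors start at: [25, 21, 18]
LF = min(25, 21, 18)
= 18


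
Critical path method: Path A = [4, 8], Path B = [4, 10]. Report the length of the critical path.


Path A: 4 + 8 = 12
Path B: 4 + 10 = 14
Critical path = longest = max(12, 14)
= 14 (Path B)


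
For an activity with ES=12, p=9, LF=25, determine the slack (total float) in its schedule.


EF = ES + duration = 12 + 9 = 21
LS = LF - duration = 25 - 9 = 16
Total Float = LF - EF = 25 - 21
(or LS - ES = 16 - 12)
= 4


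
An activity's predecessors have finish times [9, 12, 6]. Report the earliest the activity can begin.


ES = max of all predecessor completion times
Predecessors: [9, 12, 6]
ES = max(9, 12, 6)
= 12


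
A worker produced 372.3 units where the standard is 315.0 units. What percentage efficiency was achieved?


Efficiency = (actual / standard) × 100
= (372.3 / 315.0) × 100
= 118.2%


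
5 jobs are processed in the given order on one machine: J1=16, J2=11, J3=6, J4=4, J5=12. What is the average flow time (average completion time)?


Completion times:
  J1: completes at 16
  J2: completes at 27
  J3: completes at 33
  J4: completes at 37
  J5: completes at 49
Sum = 162
Average = 162/5
= 32.40


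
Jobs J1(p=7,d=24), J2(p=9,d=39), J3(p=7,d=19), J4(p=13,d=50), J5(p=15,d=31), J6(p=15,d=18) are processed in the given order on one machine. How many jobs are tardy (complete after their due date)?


Completion vs due date:
  J1: C=7, d=24 → on time
  J2: C=16, d=39 → on time
  J3: C=23, d=19 → TARDY
  J4: C=36, d=50 → on time
  J5: C=51, d=31 → TARDY
  J6: C=66, d=18 → TARDY
Tardy jobs: J3, J5, J6
Count = 3


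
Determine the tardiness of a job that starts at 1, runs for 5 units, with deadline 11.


Completion = start + processing = 1 + 5 = 6
Tardiness = max(0, C - d) = max(0, 6 - 11)
= max(0, -5)
= 0


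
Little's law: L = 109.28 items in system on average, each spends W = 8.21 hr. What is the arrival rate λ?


Little's law: L = λW → λ = L / W
= 109.28 / 8.21
= 13.31 per hour


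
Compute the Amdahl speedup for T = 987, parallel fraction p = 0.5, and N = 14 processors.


Amdahl's law: T_p = T × ((1-p) + p/N)
= 987 × ((1-0.5) + 0.5/14)
= 987 × (0.50 + 0.0357)
= 987 × 0.5357
= 528.75
Speedup = 987/528.75
= 1.87×


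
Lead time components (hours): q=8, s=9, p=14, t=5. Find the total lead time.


Lead time = queue + setup + processing + transit
= 8 + 9 + 14 + 5
= 36 hours


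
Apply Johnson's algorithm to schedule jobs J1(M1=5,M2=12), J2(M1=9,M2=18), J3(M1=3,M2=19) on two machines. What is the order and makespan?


Johnson's rule:
Group 1 (M1≤M2, sort by M1): ['J3', 'J1', 'J2']
Group 2 (M1>M2, sort desc M2): []
Sequence: J3 → J1 → J2
Makespan calculation:
  J3: M1 done=3, M2 done=22
  J1: M1 done=8, M2 done=34
  J2: M1 done=17, M2 done=52
= Sequence: J3 → J1 → J2, Makespan: 52


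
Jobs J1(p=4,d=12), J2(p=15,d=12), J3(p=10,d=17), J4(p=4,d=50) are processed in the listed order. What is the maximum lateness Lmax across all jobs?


Lateness per job (L = C - d):
  J1: C=4, d=12, L=-8
  J2: C=19, d=12, L=7
  J3: C=29, d=17, L=12
  J4: C=33, d=50, L=-17
Lmax = max(-8, 7, 12, -17)
= 12


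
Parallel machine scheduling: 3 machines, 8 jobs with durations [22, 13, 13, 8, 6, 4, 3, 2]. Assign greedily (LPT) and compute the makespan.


Jobs (LPT sorted): [22, 13, 13, 8, 6, 4, 3, 2]
Machines: 3
  J=22 → Machine 1 (load: 0+22=22)
  J=13 → Machine 2 (load: 0+13=13)
  J=13 → Machine 3 (load: 0+13=13)
  J=8 → Machine 2 (load: 13+8=21)
  J=6 → Machine 3 (load: 13+6=19)
  J=4 → Machine 3 (load: 19+4=23)
  J=3 → Machine 2 (load: 21+3=24)
  J=2 → Machine 1 (load: 22+2=24)
Machine loads: [24, 24, 23]
Makespan = max = 24 time units


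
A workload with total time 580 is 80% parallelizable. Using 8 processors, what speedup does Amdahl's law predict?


Amdahl's law: T_p = T × ((1-p) + p/N)
= 580 × ((1-0.8) + 0.8/8)
= 580 × (0.20 + 0.1000)
= 580 × 0.3000
= 174.00
Speedup = 580/174.00
= 3.33×


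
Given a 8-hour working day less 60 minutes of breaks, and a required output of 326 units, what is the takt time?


Available = 8×60 - 60 = 420 min
Takt time = 420 / 326
= 1.29 min/unit


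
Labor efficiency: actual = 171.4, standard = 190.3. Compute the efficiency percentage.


Efficiency = (actual / standard) × 100
= (171.4 / 190.3) × 100
= 90.1%


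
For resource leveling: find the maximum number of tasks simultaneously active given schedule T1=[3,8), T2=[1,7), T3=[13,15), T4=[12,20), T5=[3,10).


Check each time point for overlaps:
  t=3: 3 tasks active (T1, T2, T5)
Max concurrent = 3


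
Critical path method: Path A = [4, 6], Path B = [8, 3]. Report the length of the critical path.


Path A: 4 + 6 = 10
Path B: 8 + 3 = 11
Critical path = longest = max(10, 11)
= 11 (Path B)


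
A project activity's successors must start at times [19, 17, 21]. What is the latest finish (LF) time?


LF = min of all successor start times
Successors start at: [19, 17, 21]
LF = min(19, 17, 21)
= 17


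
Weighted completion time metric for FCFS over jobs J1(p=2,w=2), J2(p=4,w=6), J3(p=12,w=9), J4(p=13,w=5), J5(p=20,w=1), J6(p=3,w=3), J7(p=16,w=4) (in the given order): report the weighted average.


Completion times:
  J1: C=2, w×C=2×2=4
  J2: C=6, w×C=6×6=36
  J3: C=18, w×C=9×18=162
  J4: C=31, w×C=5×31=155
  J5: C=51, w×C=1×51=51
  J6: C=54, w×C=3×54=162
  J7: C=70, w×C=4×70=280
Sum w×C = 850
Sum w = 30
Weighted avg = 850/30
= 28.33


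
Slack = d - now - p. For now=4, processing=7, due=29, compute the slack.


Slack = due - current_time - processing
= 29 - 4 - 7
= 18


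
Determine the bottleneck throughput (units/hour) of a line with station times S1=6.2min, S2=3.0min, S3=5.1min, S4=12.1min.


Bottleneck = longest station time
Station times: [6.2, 3.0, 5.1, 12.1]
Max = 12.1 min
Rate = 60 / 12.1
= 4.96 units/hour (bottleneck: 12.1min)


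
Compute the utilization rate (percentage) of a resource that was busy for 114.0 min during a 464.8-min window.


Utilization = busy / total × 100
= 114.0 / 464.8 × 100
= 24.5%


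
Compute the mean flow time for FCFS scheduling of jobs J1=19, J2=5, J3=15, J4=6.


Completion times:
  J1: completes at 19
  J2: completes at 24
  J3: completes at 39
  J4: completes at 45
Sum = 127
Average = 127/4
= 31.75


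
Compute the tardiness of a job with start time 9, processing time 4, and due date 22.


Completion = start + processing = 9 + 4 = 13
Tardiness = max(0, C - d) = max(0, 13 - 22)
= max(0, -9)
= 0


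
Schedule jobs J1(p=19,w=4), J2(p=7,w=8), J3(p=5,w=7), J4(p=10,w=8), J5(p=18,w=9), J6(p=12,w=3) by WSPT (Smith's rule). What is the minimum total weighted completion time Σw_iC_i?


WSPT order (by p/w): J3 → J2 → J4 → J5 → J6 → J1
  J3: C=5, w·C=7×5=35
  J2: C=12, w·C=8×12=96
  J4: C=22, w·C=8×22=176
  J5: C=40, w·C=9×40=360
  J6: C=52, w·C=3×52=156
  J1: C=71, w·C=4×71=284
Σ w·C = 1107
= 1107


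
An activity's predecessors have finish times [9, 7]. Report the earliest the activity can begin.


ES = max of all predecessor completion times
Predecessors: [9, 7]
ES = max(9, 7)
= 9


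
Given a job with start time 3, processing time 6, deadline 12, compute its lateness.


Completion = 3 + 6 = 9
Lateness = C - d = 9 - 12
= -3


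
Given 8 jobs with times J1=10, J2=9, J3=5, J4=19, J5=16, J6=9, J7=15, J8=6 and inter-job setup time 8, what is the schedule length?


Makespan = Σ processing + (n-1) × setup
= (10 + 9 + 5 + 19 + 16 + 9 + 15 + 6) + (8-1)×8
= 89 + 56
= 145 time units


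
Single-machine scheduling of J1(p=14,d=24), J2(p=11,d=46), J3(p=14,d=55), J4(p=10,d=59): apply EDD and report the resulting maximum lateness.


EDD order: J1 → J2 → J3 → J4
Completion and lateness:
  J1: C=14, d=24, L=14-24=-10
  J2: C=25, d=46, L=25-46=-21
  J3: C=39, d=55, L=39-55=-16
  J4: C=49, d=59, L=49-59=-10
Lmax = max(-10, -21, -16, -10)
= -10


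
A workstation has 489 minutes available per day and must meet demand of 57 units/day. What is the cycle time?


Cycle time = available time / demand
= 489 / 57
= 8.58 min/unit


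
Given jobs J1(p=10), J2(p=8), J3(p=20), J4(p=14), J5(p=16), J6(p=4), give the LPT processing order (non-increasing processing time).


LPT: sort by longest processing time first
  J3: p=20
  J5: p=16
  J4: p=14
  J1: p=10
  J2: p=8
  J6: p=4
Order: J3 → J5 → J4 → J1 → J2 → J6


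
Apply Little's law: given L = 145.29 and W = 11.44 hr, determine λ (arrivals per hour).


Little's law: L = λW → λ = L / W
= 145.29 / 11.44
= 12.70 per hour


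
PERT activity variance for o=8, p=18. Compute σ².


σ² = ((p - o) / 6)² = (p - o)² / 36
= (18 - 8)² / 36
= 10² / 36
= 100 / 36
= 2.7778


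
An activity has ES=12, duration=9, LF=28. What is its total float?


EF = ES + duration = 12 + 9 = 21
LS = LF - duration = 28 - 9 = 19
Total Float = LF - EF = 28 - 21
(or LS - ES = 19 - 12)
= 7


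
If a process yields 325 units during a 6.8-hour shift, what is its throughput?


Throughput = units / time
= 325 / 6.8
= 47.8 units/hour


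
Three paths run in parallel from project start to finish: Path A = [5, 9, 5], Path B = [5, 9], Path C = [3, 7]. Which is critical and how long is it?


Path A: 5 + 9 + 5 = 19
Path B: 5 + 9 = 14
Path C: 3 + 7 = 10
Critical path = longest = max(19, 14, 10)
= 19 (Path A)


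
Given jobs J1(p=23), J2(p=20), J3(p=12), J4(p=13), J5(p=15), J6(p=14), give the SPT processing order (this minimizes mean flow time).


SPT: sort by shortest processing time
  J3: p=12
  J4: p=13
  J6: p=14
  J5: p=15
  J2: p=20
  J1: p=23
Order: J3 → J4 → J6 → J5 → J2 → J1


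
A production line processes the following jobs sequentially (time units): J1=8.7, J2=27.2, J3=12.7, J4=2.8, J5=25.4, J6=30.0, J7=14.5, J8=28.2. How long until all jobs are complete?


Sequential makespan: sum all processing times
= 8.7 + 27.2 + 12.7 + 2.8 + 25.4 + 30.0 + 14.5 + 28.2
= 149.5 time units


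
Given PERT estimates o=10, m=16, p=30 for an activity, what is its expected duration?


te = (o + 4m + p) / 6
= (10 + 4×16 + 30) / 6
= (10 + 64 + 30) / 6
= 104 / 6
= 17.33


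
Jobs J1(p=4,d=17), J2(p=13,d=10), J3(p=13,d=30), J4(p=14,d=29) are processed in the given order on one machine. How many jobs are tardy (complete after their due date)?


Completion vs due date:
  J1: C=4, d=17 → on time
  J2: C=17, d=10 → TARDY
  J3: C=30, d=30 → on time
  J4: C=44, d=29 → TARDY
Tardy jobs: J2, J4
Count = 2


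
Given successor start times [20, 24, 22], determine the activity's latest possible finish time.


LF = min of all successor start times
Successors start at: [20, 24, 22]
LF = min(20, 24, 22)
= 20


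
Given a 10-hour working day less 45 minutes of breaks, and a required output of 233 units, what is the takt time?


Available = 10×60 - 45 = 555 min
Takt time = 555 / 233
= 2.38 min/unit


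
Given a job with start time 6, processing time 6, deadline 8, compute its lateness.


Completion = 6 + 6 = 12
Lateness = C - d = 12 - 8
= 4


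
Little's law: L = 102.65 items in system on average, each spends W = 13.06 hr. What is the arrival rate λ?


Little's law: L = λW → λ = L / W
= 102.65 / 13.06
= 7.86 per hour


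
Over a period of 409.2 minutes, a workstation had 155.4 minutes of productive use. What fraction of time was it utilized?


Utilization = busy / total × 100
= 155.4 / 409.2 × 100
= 38.0%


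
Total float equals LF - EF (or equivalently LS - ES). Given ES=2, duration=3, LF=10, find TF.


EF = ES + duration = 2 + 3 = 5
LS = LF - duration = 10 - 3 = 7
Total Float = LF - EF = 10 - 5
(or LS - ES = 7 - 2)
= 5


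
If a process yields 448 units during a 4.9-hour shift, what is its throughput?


Throughput = units / time
= 448 / 4.9
= 91.4 units/hour


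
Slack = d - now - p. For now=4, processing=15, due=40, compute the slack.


Slack = due - current_time - processing
= 40 - 4 - 15
= 21


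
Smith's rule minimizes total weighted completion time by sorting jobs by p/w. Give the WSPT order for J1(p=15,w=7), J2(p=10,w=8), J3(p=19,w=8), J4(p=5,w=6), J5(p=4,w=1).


WSPT (Smith's rule): sort by p/w ascending
  J4: p/w = 5/6 = 0.833
  J2: p/w = 10/8 = 1.250
  J1: p/w = 15/7 = 2.143
  J3: p/w = 19/8 = 2.375
  J5: p/w = 4/1 = 4.000
Order: J4 → J2 → J1 → J3 → J5


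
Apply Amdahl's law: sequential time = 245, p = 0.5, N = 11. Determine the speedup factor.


Amdahl's law: T_p = T × ((1-p) + p/N)
= 245 × ((1-0.5) + 0.5/11)
= 245 × (0.50 + 0.0455)
= 245 × 0.5455
= 133.64
Speedup = 245/133.64
= 1.83×


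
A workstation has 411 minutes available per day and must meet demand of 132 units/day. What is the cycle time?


Cycle time = available time / demand
= 411 / 132
= 3.11 min/unit


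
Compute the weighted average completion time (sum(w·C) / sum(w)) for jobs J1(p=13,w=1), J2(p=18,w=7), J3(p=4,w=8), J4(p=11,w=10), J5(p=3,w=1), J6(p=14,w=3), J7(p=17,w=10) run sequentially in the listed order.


Completion times:
  J1: C=13, w×C=1×13=13
  J2: C=31, w×C=7×31=217
  J3: C=35, w×C=8×35=280
  J4: C=46, w×C=10×46=460
  J5: C=49, w×C=1×49=49
  J6: C=63, w×C=3×63=189
  J7: C=80, w×C=10×80=800
Sum w×C = 2008
Sum w = 40
Weighted avg = 2008/40
= 50.20


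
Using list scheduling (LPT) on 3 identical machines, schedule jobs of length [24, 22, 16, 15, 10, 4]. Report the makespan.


Jobs (LPT sorted): [24, 22, 16, 15, 10, 4]
Machines: 3
  J=24 → Machine 1 (load: 0+24=24)
  J=22 → Machine 2 (load: 0+22=22)
  J=16 → Machine 3 (load: 0+16=16)
  J=15 → Machine 3 (load: 16+15=31)
  J=10 → Machine 2 (load: 22+10=32)
  J=4 → Machine 1 (load: 24+4=28)
Machine loads: [28, 32, 31]
Makespan = max = 32 time units


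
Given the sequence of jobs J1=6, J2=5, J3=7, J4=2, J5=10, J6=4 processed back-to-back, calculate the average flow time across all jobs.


Completion times:
  J1: completes at 6
  J2: completes at 11
  J3: completes at 18
  J4: completes at 20
  J5: completes at 30
  J6: completes at 34
Sum = 119
Average = 119/6
= 19.83


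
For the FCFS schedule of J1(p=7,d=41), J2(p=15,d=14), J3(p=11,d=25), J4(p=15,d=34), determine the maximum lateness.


Lateness per job (L = C - d):
  J1: C=7, d=41, L=-34
  J2: C=22, d=14, L=8
  J3: C=33, d=25, L=8
  J4: C=48, d=34, L=14
Lmax = max(-34, 8, 8, 14)
= 14


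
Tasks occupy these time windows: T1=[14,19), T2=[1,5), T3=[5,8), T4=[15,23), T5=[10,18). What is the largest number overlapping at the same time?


Check each time point for overlaps:
  t=15: 3 tasks active (T1, T4, T5)
Max concurrent = 3


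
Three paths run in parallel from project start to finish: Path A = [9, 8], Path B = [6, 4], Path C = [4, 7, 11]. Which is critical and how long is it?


Path A: 9 + 8 = 17
Path B: 6 + 4 = 10
Path C: 4 + 7 + 11 = 22
Critical path = longest = max(17, 10, 22)
= 22 (Path C)


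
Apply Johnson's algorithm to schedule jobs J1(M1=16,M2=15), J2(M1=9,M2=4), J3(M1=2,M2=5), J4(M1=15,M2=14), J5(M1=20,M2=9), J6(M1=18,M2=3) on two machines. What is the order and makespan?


Johnson's rule:
Group 1 (M1≤M2, sort by M1): ['J3']
Group 2 (M1>M2, sort desc M2): ['J1', 'J4', 'J5', 'J2', 'J6']
Sequence: J3 → J1 → J4 → J5 → J2 → J6
Makespan calculation:
  J3: M1 done=2, M2 done=7
  J1: M1 done=18, M2 done=33
  J4: M1 done=33, M2 done=47
  J5: M1 done=53, M2 done=62
  J2: M1 done=62, M2 done=66
  J6: M1 done=80, M2 done=83
= Sequence: J3 → J1 → J4 → J5 → J2 → J6, Makespan: 83


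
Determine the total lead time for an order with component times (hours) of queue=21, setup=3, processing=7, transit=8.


Lead time = queue + setup + processing + transit
= 21 + 3 + 7 + 8
= 39 hours


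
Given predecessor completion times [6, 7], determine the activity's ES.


ES = max of all predecessor completion times
Predecessors: [6, 7]
ES = max(6, 7)
= 7


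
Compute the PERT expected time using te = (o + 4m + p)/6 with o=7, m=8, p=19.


te = (o + 4m + p) / 6
= (7 + 4×8 + 19) / 6
= (7 + 32 + 19) / 6
= 58 / 6
= 9.67


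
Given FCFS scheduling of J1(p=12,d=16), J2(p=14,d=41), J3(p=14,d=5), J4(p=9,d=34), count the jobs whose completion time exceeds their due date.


Completion vs due date:
  J1: C=12, d=16 → on time
  J2: C=26, d=41 → on time
  J3: C=40, d=5 → TARDY
  J4: C=49, d=34 → TARDY
Tardy jobs: J3, J4
Count = 2


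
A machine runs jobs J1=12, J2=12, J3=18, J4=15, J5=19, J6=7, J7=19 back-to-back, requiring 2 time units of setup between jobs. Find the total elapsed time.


Makespan = Σ processing + (n-1) × setup
= (12 + 12 + 18 + 15 + 19 + 7 + 19) + (7-1)×2
= 102 + 12
= 114 time units


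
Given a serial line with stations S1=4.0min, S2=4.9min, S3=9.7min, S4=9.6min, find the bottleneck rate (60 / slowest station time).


Bottleneck = longest station time
Station times: [4.0, 4.9, 9.7, 9.6]
Max = 9.7 min
Rate = 60 / 9.7
= 6.19 units/hour (bottleneck: 9.7min)


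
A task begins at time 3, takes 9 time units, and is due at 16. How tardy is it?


Completion = start + processing = 3 + 9 = 12
Tardiness = max(0, C - d) = max(0, 12 - 16)
= max(0, -4)
= 0


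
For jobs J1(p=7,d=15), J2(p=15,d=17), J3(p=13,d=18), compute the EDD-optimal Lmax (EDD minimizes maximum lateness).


EDD order: J1 → J2 → J3
Completion and lateness:
  J1: C=7, d=15, L=7-15=-8
  J2: C=22, d=17, L=22-17=5
  J3: C=35, d=18, L=35-18=17
Lmax = max(-8, 5, 17)
= 17


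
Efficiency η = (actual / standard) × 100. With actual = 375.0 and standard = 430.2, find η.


Efficiency = (actual / standard) × 100
= (375.0 / 430.2) × 100
= 87.2%


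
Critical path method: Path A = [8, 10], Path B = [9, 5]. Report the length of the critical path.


Path A: 8 + 10 = 18
Path B: 9 + 5 = 14
Critical path = longest = max(18, 14)
= 18 (Path A)


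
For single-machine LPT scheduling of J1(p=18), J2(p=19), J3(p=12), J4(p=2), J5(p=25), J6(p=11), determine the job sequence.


LPT: sort by longest processing time first
  J5: p=25
  J2: p=19
  J1: p=18
  J3: p=12
  J6: p=11
  J4: p=2
Order: J5 → J2 → J1 → J3 → J6 → J4


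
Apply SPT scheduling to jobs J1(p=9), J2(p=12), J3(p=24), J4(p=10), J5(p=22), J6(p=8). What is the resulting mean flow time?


SPT order: J6 → J1 → J4 → J2 → J5 → J3
Completion times:
  J6: C=8
  J1: C=17
  J4: C=27
  J2: C=39
  J5: C=61
  J3: C=85
Sum = 237, n = 6
Mean flow = 237/6
= 39.50


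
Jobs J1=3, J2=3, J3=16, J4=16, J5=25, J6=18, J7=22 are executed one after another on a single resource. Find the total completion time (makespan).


Sequential makespan: sum all processing times
= 3 + 3 + 16 + 16 + 25 + 18 + 22
= 103 time units


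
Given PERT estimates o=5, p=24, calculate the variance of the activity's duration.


σ² = ((p - o) / 6)² = (p - o)² / 36
= (24 - 5)² / 36
= 19² / 36
= 361 / 36
= 10.0278


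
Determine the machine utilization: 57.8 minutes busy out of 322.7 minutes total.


Utilization = busy / total × 100
= 57.8 / 322.7 × 100
= 17.9%


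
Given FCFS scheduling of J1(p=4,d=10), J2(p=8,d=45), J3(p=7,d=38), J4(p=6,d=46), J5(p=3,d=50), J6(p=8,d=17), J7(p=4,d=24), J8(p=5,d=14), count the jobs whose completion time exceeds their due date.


Completion vs due date:
  J1: C=4, d=10 → on time
  J2: C=12, d=45 → on time
  J3: C=19, d=38 → on time
  J4: C=25, d=46 → on time
  J5: C=28, d=50 → on time
  J6: C=36, d=17 → TARDY
  J7: C=40, d=24 → TARDY
  J8: C=45, d=14 → TARDY
Tardy jobs: J6, J7, J8
Count = 3


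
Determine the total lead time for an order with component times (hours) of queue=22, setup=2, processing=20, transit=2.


Lead time = queue + setup + processing + transit
= 22 + 2 + 20 + 2
= 46 hours


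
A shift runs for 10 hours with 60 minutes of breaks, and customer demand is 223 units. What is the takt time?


Available = 10×60 - 60 = 540 min
Takt time = 540 / 223
= 2.42 min/unit


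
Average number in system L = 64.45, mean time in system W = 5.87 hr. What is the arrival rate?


Little's law: L = λW → λ = L / W
= 64.45 / 5.87
= 10.98 per hour


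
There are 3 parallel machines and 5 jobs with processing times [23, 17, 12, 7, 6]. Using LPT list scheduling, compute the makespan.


Jobs (LPT sorted): [23, 17, 12, 7, 6]
Machines: 3
  J=23 → Machine 1 (load: 0+23=23)
  J=17 → Machine 2 (load: 0+17=17)
  J=12 → Machine 3 (load: 0+12=12)
  J=7 → Machine 3 (load: 12+7=19)
  J=6 → Machine 2 (load: 17+6=23)
Machine loads: [23, 23, 19]
Makespan = max = 23 time units


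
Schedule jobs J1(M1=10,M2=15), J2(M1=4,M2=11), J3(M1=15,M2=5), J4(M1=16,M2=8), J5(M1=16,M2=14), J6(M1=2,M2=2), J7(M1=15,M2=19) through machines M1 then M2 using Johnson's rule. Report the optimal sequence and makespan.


Johnson's rule:
Group 1 (M1≤M2, sort by M1): ['J6', 'J2', 'J1', 'J7']
Group 2 (M1>M2, sort desc M2): ['J5', 'J4', 'J3']
Sequence: J6 → J2 → J1 → J7 → J5 → J4 → J3
Makespan calculation:
  J6: M1 done=2, M2 done=4
  J2: M1 done=6, M2 done=17
  J1: M1 done=16, M2 done=32
  J7: M1 done=31, M2 done=51
  J5: M1 done=47, M2 done=65
  J4: M1 done=63, M2 done=73
  J3: M1 done=78, M2 done=83
= Sequence: J6 → J2 → J1 → J7 → J5 → J4 → J3, Makespan: 83


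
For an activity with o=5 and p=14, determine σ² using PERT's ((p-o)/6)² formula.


σ² = ((p - o) / 6)² = (p - o)² / 36
= (14 - 5)² / 36
= 9² / 36
= 81 / 36
= 2.2500


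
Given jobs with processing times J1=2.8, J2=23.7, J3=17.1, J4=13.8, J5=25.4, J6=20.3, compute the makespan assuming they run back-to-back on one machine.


Sequential makespan: sum all processing times
= 2.8 + 23.7 + 17.1 + 13.8 + 25.4 + 20.3
= 103.1 time units


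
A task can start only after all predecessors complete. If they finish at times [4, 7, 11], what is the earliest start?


ES = max of all predecessor completion times
Predecessors: [4, 7, 11]
ES = max(4, 7, 11)
= 11


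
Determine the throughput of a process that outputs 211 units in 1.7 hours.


Throughput = units / time
= 211 / 1.7
= 124.1 units/hour


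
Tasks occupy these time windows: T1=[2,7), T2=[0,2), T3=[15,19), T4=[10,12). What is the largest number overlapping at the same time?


Check each time point for overlaps:
  t=0: 1 tasks active (T2)
Max concurrent = 1


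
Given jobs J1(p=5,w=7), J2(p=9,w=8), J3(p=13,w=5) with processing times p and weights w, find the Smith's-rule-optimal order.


WSPT (Smith's rule): sort by p/w ascending
  J1: p/w = 5/7 = 0.714
  J2: p/w = 9/8 = 1.125
  J3: p/w = 13/5 = 2.600
Order: J1 → J2 → J3


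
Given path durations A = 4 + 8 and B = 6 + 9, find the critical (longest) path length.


Path A: 4 + 8 = 12
Path B: 6 + 9 = 15
Critical path = longest = max(12, 15)
= 15 (Path B)


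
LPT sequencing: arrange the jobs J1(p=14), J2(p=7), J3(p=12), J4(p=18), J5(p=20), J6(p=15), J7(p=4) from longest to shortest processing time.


LPT: sort by longest processing time first
  J5: p=20
  J4: p=18
  J6: p=15
  J1: p=14
  J3: p=12
  J2: p=7
  J7: p=4
Order: J5 → J4 → J6 → J1 → J3 → J2 → J7


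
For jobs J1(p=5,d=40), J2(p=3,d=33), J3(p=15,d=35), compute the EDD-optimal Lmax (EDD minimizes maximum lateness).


EDD order: J2 → J3 → J1
Completion and lateness:
  J2: C=3, d=33, L=3-33=-30
  J3: C=18, d=35, L=18-35=-17
  J1: C=23, d=40, L=23-40=-17
Lmax = max(-30, -17, -17)
= -17


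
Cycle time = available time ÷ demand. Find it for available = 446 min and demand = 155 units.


Cycle time = available time / demand
= 446 / 155
= 2.88 min/unit


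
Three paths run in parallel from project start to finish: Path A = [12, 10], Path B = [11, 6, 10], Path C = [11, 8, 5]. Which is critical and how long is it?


Path A: 12 + 10 = 22
Path B: 11 + 6 + 10 = 27
Path C: 11 + 8 + 5 = 24
Critical path = longest = max(22, 27, 24)
= 27 (Path B)


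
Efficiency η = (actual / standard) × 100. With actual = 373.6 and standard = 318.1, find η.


Efficiency = (actual / standard) × 100
= (373.6 / 318.1) × 100
= 117.4%


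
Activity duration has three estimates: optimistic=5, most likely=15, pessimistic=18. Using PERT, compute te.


te = (o + 4m + p) / 6
= (5 + 4×15 + 18) / 6
= (5 + 60 + 18) / 6
= 83 / 6
= 13.83


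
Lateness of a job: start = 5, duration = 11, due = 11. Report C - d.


Completion = 5 + 11 = 16
Lateness = C - d = 16 - 11
= 5


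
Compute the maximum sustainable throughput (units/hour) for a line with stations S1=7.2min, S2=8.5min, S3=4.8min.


Bottleneck = longest station time
Station times: [7.2, 8.5, 4.8]
Max = 8.5 min
Rate = 60 / 8.5
= 7.06 units/hour (bottleneck: 8.5min)


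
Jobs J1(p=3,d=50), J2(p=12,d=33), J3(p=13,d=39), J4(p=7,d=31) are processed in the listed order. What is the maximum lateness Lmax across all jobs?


Lateness per job (L = C - d):
  J1: C=3, d=50, L=-47
  J2: C=15, d=33, L=-18
  J3: C=28, d=39, L=-11
  J4: C=35, d=31, L=4
Lmax = max(-47, -18, -11, 4)
= 4


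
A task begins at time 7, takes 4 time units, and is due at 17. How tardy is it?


Completion = start + processing = 7 + 4 = 11
Tardiness = max(0, C - d) = max(0, 11 - 17)
= max(0, -6)
= 0


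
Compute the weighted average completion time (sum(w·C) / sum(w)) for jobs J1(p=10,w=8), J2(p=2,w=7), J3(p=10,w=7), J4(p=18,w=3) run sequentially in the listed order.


Completion times:
  J1: C=10, w×C=8×10=80
  J2: C=12, w×C=7×12=84
  J3: C=22, w×C=7×22=154
  J4: C=40, w×C=3×40=120
Sum w×C = 438
Sum w = 25
Weighted avg = 438/25
= 17.52


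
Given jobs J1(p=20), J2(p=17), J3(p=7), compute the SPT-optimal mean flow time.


SPT order: J3 → J2 → J1
Completion times:
  J3: C=7
  J2: C=24
  J1: C=44
Sum = 75, n = 3
Mean flow = 75/3
= 25.00


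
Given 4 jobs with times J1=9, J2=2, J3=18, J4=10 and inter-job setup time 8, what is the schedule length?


Makespan = Σ processing + (n-1) × setup
= (9 + 2 + 18 + 10) + (4-1)×8
= 39 + 24
= 63 time units


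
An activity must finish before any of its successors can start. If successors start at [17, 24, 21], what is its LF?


LF = min of all successor start times
Successors start at: [17, 24, 21]
LF = min(17, 24, 21)
= 17


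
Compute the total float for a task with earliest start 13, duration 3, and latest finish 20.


EF = ES + duration = 13 + 3 = 16
LS = LF - duration = 20 - 3 = 17
Total Float = LF - EF = 20 - 16
(or LS - ES = 17 - 13)
= 4


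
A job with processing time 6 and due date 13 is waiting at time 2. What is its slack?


Slack = due - current_time - processing
= 13 - 2 - 6
= 5


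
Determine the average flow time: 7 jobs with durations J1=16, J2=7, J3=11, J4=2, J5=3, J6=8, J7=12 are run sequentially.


Completion times:
  J1: completes at 16
  J2: completes at 23
  J3: completes at 34
  J4: completes at 36
  J5: completes at 39
  J6: completes at 47
  J7: completes at 59
Sum = 254
Average = 254/7
= 36.29


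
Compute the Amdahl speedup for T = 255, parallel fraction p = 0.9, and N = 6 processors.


Amdahl's law: T_p = T × ((1-p) + p/N)
= 255 × ((1-0.9) + 0.9/6)
= 255 × (0.10 + 0.1500)
= 255 × 0.2500
= 63.75
Speedup = 255/63.75
= 4.00×


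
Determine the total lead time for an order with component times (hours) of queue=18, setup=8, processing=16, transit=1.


Lead time = queue + setup + processing + transit
= 18 + 8 + 16 + 1
= 43 hours


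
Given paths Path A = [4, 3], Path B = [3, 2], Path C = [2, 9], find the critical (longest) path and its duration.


Path A: 4 + 3 = 7
Path B: 3 + 2 = 5
Path C: 2 + 9 = 11
Critical path = longest = max(7, 5, 11)
= 11 (Path C)


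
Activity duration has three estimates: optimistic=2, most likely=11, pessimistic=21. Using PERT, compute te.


te = (o + 4m + p) / 6
= (2 + 4×11 + 21) / 6
= (2 + 44 + 21) / 6
= 67 / 6
= 11.17


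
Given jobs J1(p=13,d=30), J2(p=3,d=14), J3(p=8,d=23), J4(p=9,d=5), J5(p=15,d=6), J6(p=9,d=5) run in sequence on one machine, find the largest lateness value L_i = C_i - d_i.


Lateness per job (L = C - d):
  J1: C=13, d=30, L=-17
  J2: C=16, d=14, L=2
  J3: C=24, d=23, L=1
  J4: C=33, d=5, L=28
  J5: C=48, d=6, L=42
  J6: C=57, d=5, L=52
Lmax = max(-17, 2, 1, 28, 42, 52)
= 52


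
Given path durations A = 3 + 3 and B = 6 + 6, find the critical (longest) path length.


Path A: 3 + 3 = 6
Path B: 6 + 6 = 12
Critical path = longest = max(6, 12)
= 12 (Path B)


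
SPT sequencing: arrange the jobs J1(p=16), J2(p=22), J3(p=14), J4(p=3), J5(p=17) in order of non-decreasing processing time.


SPT: sort by shortest processing time
  J4: p=3
  J3: p=14
  J1: p=16
  J5: p=17
  J2: p=22
Order: J4 → J3 → J1 → J5 → J2


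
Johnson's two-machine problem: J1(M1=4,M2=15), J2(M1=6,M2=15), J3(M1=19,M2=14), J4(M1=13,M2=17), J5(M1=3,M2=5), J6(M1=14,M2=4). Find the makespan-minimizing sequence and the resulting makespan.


Johnson's rule:
Group 1 (M1≤M2, sort by M1): ['J5', 'J1', 'J2', 'J4']
Group 2 (M1>M2, sort desc M2): ['J3', 'J6']
Sequence: J5 → J1 → J2 → J4 → J3 → J6
Makespan calculation:
  J5: M1 done=3, M2 done=8
  J1: M1 done=7, M2 done=23
  J2: M1 done=13, M2 done=38
  J4: M1 done=26, M2 done=55
  J3: M1 done=45, M2 done=69
  J6: M1 done=59, M2 done=73
= Sequence: J5 → J1 → J2 → J4 → J3 → J6, Makespan: 73


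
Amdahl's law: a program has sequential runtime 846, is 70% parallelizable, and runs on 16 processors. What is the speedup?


Amdahl's law: T_p = T × ((1-p) + p/N)
= 846 × ((1-0.7) + 0.7/16)
= 846 × (0.30 + 0.0437)
= 846 × 0.3438
= 290.81
Speedup = 846/290.81
= 2.91×


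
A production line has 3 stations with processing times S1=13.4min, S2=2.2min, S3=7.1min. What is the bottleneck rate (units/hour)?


Bottleneck = longest station time
Station times: [13.4, 2.2, 7.1]
Max = 13.4 min
Rate = 60 / 13.4
= 4.48 units/hour (bottleneck: 13.4min)


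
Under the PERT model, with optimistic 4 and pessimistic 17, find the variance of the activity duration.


σ² = ((p - o) / 6)² = (p - o)² / 36
= (17 - 4)² / 36
= 13² / 36
= 169 / 36
= 4.6944


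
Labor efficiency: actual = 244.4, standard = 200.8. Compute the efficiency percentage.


Efficiency = (actual / standard) × 100
= (244.4 / 200.8) × 100
= 121.7%


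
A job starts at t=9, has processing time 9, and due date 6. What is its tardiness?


Completion = start + processing = 9 + 9 = 18
Tardiness = max(0, C - d) = max(0, 18 - 6)
= max(0, 12)
= 12


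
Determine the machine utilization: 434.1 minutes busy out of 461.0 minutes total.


Utilization = busy / total × 100
= 434.1 / 461.0 × 100
= 94.2%


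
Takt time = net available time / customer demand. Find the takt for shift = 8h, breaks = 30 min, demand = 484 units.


Available = 8×60 - 30 = 450 min
Takt time = 450 / 484
= 0.93 min/unit


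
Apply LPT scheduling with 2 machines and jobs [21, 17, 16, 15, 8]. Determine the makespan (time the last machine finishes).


Jobs (LPT sorted): [21, 17, 16, 15, 8]
Machines: 2
  J=21 → Machine 1 (load: 0+21=21)
  J=17 → Machine 2 (load: 0+17=17)
  J=16 → Machine 2 (load: 17+16=33)
  J=15 → Machine 1 (load: 21+15=36)
  J=8 → Machine 2 (load: 33+8=41)
Machine loads: [36, 41]
Makespan = max = 41 time units


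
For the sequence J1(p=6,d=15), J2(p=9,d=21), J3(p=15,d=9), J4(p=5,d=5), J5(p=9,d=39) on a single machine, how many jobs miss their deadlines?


Completion vs due date:
  J1: C=6, d=15 → on time
  J2: C=15, d=21 → on time
  J3: C=30, d=9 → TARDY
  J4: C=35, d=5 → TARDY
  J5: C=44, d=39 → TARDY
Tardy jobs: J3, J4, J5
Count = 3


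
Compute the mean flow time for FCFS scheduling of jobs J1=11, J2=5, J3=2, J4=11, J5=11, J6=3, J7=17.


Completion times:
  J1: completes at 11
  J2: completes at 16
  J3: completes at 18
  J4: completes at 29
  J5: completes at 40
  J6: completes at 43
  J7: completes at 60
Sum = 217
Average = 217/7
= 31.00
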